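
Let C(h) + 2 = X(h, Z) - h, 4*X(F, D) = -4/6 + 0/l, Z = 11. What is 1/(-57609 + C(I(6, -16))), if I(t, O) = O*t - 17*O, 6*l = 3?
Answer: -6/346723 ≈ -1.7305e-5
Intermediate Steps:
l = ½ (l = (⅙)*3 = ½ ≈ 0.50000)
I(t, O) = -17*O + O*t
X(F, D) = -⅙ (X(F, D) = (-4/6 + 0/(½))/4 = (-4*⅙ + 0*2)/4 = (-⅔ + 0)/4 = (¼)*(-⅔) = -⅙)
C(h) = -13/6 - h (C(h) = -2 + (-⅙ - h) = -13/6 - h)
1/(-57609 + C(I(6, -16))) = 1/(-57609 + (-13/6 - (-16)*(-17 + 6))) = 1/(-57609 + (-13/6 - (-16)*(-11))) = 1/(-57609 + (-13/6 - 1*176)) = 1/(-57609 + (-13/6 - 176)) = 1/(-57609 - 1069/6) = 1/(-346723/6) = -6/346723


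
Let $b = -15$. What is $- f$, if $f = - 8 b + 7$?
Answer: $-127$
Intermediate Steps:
$f = 127$ ($f = \left(-8\right) \left(-15\right) + 7 = 120 + 7 = 127$)
$- f = \left(-1\right) 127 = -127$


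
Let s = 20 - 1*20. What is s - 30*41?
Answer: -1230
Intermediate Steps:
s = 0 (s = 20 - 20 = 0)
s - 30*41 = 0 - 30*41 = 0 - 1230 = -1230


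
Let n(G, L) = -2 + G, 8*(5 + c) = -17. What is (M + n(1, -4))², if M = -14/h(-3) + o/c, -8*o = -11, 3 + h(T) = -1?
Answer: 69169/12996 ≈ 5.3223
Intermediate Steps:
c = -57/8 (c = -5 + (⅛)*(-17) = -5 - 17/8 = -57/8 ≈ -7.1250)
h(T) = -4 (h(T) = -3 - 1 = -4)
o = 11/8 (o = -⅛*(-11) = 11/8 ≈ 1.3750)
M = 377/114 (M = -14/(-4) + 11/(8*(-57/8)) = -14*(-¼) + (11/8)*(-8/57) = 7/2 - 11/57 = 377/114 ≈ 3.3070)
(M + n(1, -4))² = (377/114 + (-2 + 1))² = (377/114 - 1)² = (263/114)² = 69169/12996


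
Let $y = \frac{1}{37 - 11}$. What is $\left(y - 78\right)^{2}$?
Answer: $\frac{4108729}{676} \approx 6078.0$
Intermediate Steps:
$y = \frac{1}{26}$ ($y = \frac{1}{37 + \left(-62 + 51\right)} = \frac{1}{37 - 11} = \frac{1}{26} \approx 0.038462$)
$\left(y - 78\right)^{2} = \left(\frac{1}{26} - 78\right)^{2} = \left(- \frac{2027}{26}\right)^{2} = \frac{4108729}{676}$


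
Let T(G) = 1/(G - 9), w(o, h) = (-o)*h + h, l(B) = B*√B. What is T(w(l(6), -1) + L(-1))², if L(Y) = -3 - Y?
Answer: 1/(36*(2 - √6)²) ≈ 0.13749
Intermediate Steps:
l(B) = B^(3/2)
w(o, h) = h - h*o (w(o, h) = -h*o + h = h - h*o)
T(G) = 1/(-9 + G)
T(w(l(6), -1) + L(-1))² = (1/(-9 + (-(1 - 6^(3/2)) + (-3 - 1*(-1)))))² = (1/(-9 + (-(1 - 6*√6) + (-3 + 1))))² = (1/(-9 + (-(1 - 6*√6) - 2)))² = (1/(-9 + ((-1 + 6*√6) - 2)))² = (1/(-9 + (-3 + 6*√6)))² = (1/(-12 + 6*√6))² = (-12 + 6*√6)⁻²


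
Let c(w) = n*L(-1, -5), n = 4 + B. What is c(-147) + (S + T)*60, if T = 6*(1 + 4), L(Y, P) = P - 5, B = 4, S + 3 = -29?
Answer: -200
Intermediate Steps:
S = -32 (S = -3 - 29 = -32)
L(Y, P) = -5 + P
n = 8 (n = 4 + 4 = 8)
c(w) = -80 (c(w) = 8*(-5 - 5) = 8*(-10) = -80)
T = 30 (T = 6*5 = 30)
c(-147) + (S + T)*60 = -80 + (-32 + 30)*60 = -80 - 2*60 = -80 - 120 = -200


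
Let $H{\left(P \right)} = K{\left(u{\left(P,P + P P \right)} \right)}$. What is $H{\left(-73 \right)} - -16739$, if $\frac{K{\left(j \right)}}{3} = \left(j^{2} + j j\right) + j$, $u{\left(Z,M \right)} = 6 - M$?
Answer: $165375989$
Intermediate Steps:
$K{\left(j \right)} = 3 j + 6 j^{2}$ ($K{\left(j \right)} = 3 \left(\left(j^{2} + j j\right) + j\right) = 3 \left(\left(j^{2} + j^{2}\right) + j\right) = 3 \left(2 j^{2} + j\right) = 3 \left(j + 2 j^{2}\right) = 3 j + 6 j^{2}$)
$H{\left(P \right)} = 3 \left(6 - P - P^{2}\right) \left(13 - 2 P - 2 P^{2}\right)$ ($H{\left(P \right)} = 3 \left(6 - \left(P + P P\right)\right) \left(1 + 2 \left(6 - \left(P + P P\right)\right)\right) = 3 \left(6 - \left(P + P^{2}\right)\right) \left(1 + 2 \left(6 - \left(P + P^{2}\right)\right)\right) = 3 \left(6 - P - P^{2}\right) \left(1 + 2 \left(6 - P - P^{2}\right)\right) = 3 \left(6 - P - P^{2}\right) \left(1 - \left(-12 + 2 P + 2 P^{2}\right)\right) = 3 \left(6 - P - P^{2}\right) \left(13 - 2 P - 2 P^{2}\right)$)
$H{\left(-73 \right)} - -16739 = 3 \left(-13 + 2 \left(-73\right) \left(1 - 73\right)\right) \left(-6 - 73 \left(1 - 73\right)\right) - -16739 = 3 \left(-13 + 2 \left(-73\right) \left(-72\right)\right) \left(-6 - -5256\right) + 16739 = 3 \left(-13 + 10512\right) \left(-6 + 5256\right) + 16739 = 3 \cdot 10499 \cdot 5250 + 16739 = 165359250 + 16739 = 165375989$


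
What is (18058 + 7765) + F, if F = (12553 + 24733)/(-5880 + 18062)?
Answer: 157306536/6091 ≈ 25826.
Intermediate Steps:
F = 18643/6091 (F = 37286/12182 = 37286*(1/12182) = 18643/6091 ≈ 3.0607)
(18058 + 7765) + F = (18058 + 7765) + 18643/6091 = 25823 + 18643/6091 = 157306536/6091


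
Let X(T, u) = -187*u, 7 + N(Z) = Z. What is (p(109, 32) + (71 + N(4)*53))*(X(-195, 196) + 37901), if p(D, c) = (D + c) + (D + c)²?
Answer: 24897566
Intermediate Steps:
N(Z) = -7 + Z
p(D, c) = D + c + (D + c)²
(p(109, 32) + (71 + N(4)*53))*(X(-195, 196) + 37901) = ((109 + 32 + (109 + 32)²) + (71 + (-7 + 4)*53))*(-187*196 + 37901) = ((109 + 32 + 141²) + (71 - 3*53))*(-36652 + 37901) = ((109 + 32 + 19881) + (71 - 159))*1249 = (20022 - 88)*1249 = 19934*1249 = 24897566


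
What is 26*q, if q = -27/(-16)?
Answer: 351/8 ≈ 43.875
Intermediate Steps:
q = 27/16 (q = -27*(-1/16) = 27/16 ≈ 1.6875)
26*q = 26*(27/16) = 351/8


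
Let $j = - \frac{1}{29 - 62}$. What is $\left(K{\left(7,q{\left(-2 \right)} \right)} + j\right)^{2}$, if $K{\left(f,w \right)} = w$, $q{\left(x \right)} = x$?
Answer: $\frac{4225}{1089} \approx 3.8797$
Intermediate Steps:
$j = \frac{1}{33}$ ($j = - \frac{1}{-33} = \left(-1\right) \left(- \frac{1}{33}\right) = \frac{1}{33} \approx 0.030303$)
$\left(K{\left(7,q{\left(-2 \right)} \right)} + j\right)^{2} = \left(-2 + \frac{1}{33}\right)^{2} = \left(- \frac{65}{33}\right)^{2} = \frac{4225}{1089}$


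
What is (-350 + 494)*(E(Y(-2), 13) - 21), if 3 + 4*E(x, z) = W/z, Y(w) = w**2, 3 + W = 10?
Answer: -40464/13 ≈ -3112.6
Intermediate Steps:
W = 7 (W = -3 + 10 = 7)
E(x, z) = -3/4 + 7/(4*z) (E(x, z) = -3/4 + (7/z)/4 = -3/4 + 7/(4*z))
(-350 + 494)*(E(Y(-2), 13) - 21) = (-350 + 494)*((1/4)*(7 - 3*13)/13 - 21) = 144*((1/4)*(1/13)*(7 - 39) - 21) = 144*((1/4)*(1/13)*(-32) - 21) = 144*(-8/13 - 21) = 144*(-281/13) = -40464/13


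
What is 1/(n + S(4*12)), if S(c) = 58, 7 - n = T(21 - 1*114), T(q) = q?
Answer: 1/158 ≈ 0.0063291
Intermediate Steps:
n = 100 (n = 7 - (21 - 1*114) = 7 - (21 - 114) = 7 - 1*(-93) = 7 + 93 = 100)
1/(n + S(4*12)) = 1/(100 + 58) = 1/158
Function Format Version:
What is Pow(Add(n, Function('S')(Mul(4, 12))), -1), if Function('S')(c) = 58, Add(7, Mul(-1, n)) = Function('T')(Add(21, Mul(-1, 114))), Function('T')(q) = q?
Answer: Rational(1, 158) ≈ 0.0063291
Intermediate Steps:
n = 100 (n = Add(7, Mul(-1, Add(21, Mul(-1, 114)))) = Add(7, Mul(-1, Add(21, -114))) = Add(7, Mul(-1, -93)) = Add(7, 93) = 100)
Pow(Add(n, Function('S')(Mul(4, 12))), -1) = Pow(Add(100, 58), -1) = Pow(158, -1) = Rational(1, 158)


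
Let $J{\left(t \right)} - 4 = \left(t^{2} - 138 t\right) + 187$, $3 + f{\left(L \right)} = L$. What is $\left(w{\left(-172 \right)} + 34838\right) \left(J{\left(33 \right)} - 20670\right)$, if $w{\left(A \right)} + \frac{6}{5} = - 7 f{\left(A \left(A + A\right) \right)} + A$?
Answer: $\frac{45432566744}{5} \approx 9.0865 \cdot 10^{9}$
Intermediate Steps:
$f{\left(L \right)} = -3 + L$
$w{\left(A \right)} = \frac{99}{5} + A - 14 A^{2}$ ($w{\left(A \right)} = - \frac{6}{5} + \left(- 7 \left(-3 + A \left(A + A\right)\right) + A\right) = - \frac{6}{5} + \left(- 7 \left(-3 + A 2 A\right) + A\right) = - \frac{6}{5} + \left(- 7 \left(-3 + 2 A^{2}\right) + A\right) = - \frac{6}{5} - \left(-21 - A + 14 A^{2}\right) = - \frac{6}{5} + \left(21 + A - 14 A^{2}\right) = \frac{99}{5} + A - 14 A^{2}$)
$J{\left(t \right)} = 191 + t^{2} - 138 t$ ($J{\left(t \right)} = 4 + \left(\left(t^{2} - 138 t\right) + 187\right) = 4 + \left(187 + t^{2} - 138 t\right) = 191 + t^{2} - 138 t$)
$\left(w{\left(-172 \right)} + 34838\right) \left(J{\left(33 \right)} - 20670\right) = \left(\left(\frac{99}{5} - 172 - 14 \left(-172\right)^{2}\right) + 34838\right) \left(\left(191 + 33^{2} - 4554\right) - 20670\right) = \left(\left(\frac{99}{5} - 172 - 414176\right) + 34838\right) \left(\left(191 + 1089 - 4554\right) - 20670\right) = \left(\left(\frac{99}{5} - 172 - 414176\right) + 34838\right) \left(-3274 - 20670\right) = \left(- \frac{2071641}{5} + 34838\right) \left(-23944\right) = \left(- \frac{1897451}{5}\right) \left(-23944\right) = \frac{45432566744}{5}$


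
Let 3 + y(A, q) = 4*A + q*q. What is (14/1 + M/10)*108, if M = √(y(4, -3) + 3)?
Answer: 1566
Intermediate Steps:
y(A, q) = -3 + q² + 4*A (y(A, q) = -3 + (4*A + q*q) = -3 + (4*A + q²) = -3 + (q² + 4*A) = -3 + q² + 4*A)
M = 5 (M = √((-3 + (-3)² + 4*4) + 3) = √((-3 + 9 + 16) + 3) = √(22 + 3) = √25 = 5)
(14/1 + M/10)*108 = (14/1 + 5/10)*108 = (14*1 + 5*(⅒))*108 = (14 + ½)*108 = (29/2)*108 = 1566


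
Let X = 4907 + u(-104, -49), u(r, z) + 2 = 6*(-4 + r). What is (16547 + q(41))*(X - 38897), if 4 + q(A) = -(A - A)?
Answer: -573049520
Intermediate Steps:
u(r, z) = -26 + 6*r (u(r, z) = -2 + 6*(-4 + r) = -2 + (-24 + 6*r) = -26 + 6*r)
X = 4257 (X = 4907 + (-26 + 6*(-104)) = 4907 + (-26 - 624) = 4907 - 650 = 4257)
q(A) = -4 (q(A) = -4 - (A - A) = -4 - 1*0 = -4 + 0 = -4)
(16547 + q(41))*(X - 38897) = (16547 - 4)*(4257 - 38897) = 16543*(-34640) = -573049520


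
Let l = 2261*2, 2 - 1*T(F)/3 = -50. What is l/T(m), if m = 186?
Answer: 2261/78 ≈ 28.987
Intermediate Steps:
T(F) = 156 (T(F) = 6 - 3*(-50) = 6 + 150 = 156)
l = 4522
l/T(m) = 4522/156 = 4522*(1/156) = 2261/78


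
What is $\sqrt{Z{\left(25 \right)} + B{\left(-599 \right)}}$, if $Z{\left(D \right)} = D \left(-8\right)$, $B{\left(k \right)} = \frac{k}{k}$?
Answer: $i \sqrt{199} \approx 14.107 i$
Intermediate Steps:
$B{\left(k \right)} = 1$
$Z{\left(D \right)} = - 8 D$
$\sqrt{Z{\left(25 \right)} + B{\left(-599 \right)}} = \sqrt{\left(-8\right) 25 + 1} = \sqrt{-200 + 1} = \sqrt{-199} = i \sqrt{199}$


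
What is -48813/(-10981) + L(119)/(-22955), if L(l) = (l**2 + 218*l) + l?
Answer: 678824633/252068855 ≈ 2.6930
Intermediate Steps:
L(l) = l**2 + 219*l
-48813/(-10981) + L(119)/(-22955) = -48813/(-10981) + (119*(219 + 119))/(-22955) = -48813*(-1/10981) + (119*338)*(-1/22955) = 48813/10981 + 40222*(-1/22955) = 48813/10981 - 40222/22955 = 678824633/252068855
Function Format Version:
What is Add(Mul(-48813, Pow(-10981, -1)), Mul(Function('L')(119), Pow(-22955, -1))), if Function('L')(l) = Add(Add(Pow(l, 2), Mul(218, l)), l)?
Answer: Rational(678824633, 252068855) ≈ 2.6930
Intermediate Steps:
Function('L')(l) = Add(Pow(l, 2), Mul(219, l))
Add(Mul(-48813, Pow(-10981, -1)), Mul(Function('L')(119), Pow(-22955, -1))) = Add(Mul(-48813, Pow(-10981, -1)), Mul(Mul(119, Add(219, 119)), Pow(-22955, -1))) = Add(Mul(-48813, Rational(-1, 10981)), Mul(Mul(119, 338), Rational(-1, 22955))) = Add(Rational(48813, 10981), Mul(40222, Rational(-1, 22955))) = Add(Rational(48813, 10981), Rational(-40222, 22955)) = Rational(678824633, 252068855)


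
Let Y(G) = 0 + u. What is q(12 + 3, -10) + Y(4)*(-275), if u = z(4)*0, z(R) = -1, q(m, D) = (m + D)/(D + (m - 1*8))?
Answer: -5/3 ≈ -1.6667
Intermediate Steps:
q(m, D) = (D + m)/(-8 + D + m) (q(m, D) = (D + m)/(D + (m - 8)) = (D + m)/(D + (-8 + m)) = (D + m)/(-8 + D + m))
u = 0 (u = -1*0 = 0)
Y(G) = 0 (Y(G) = 0 + 0 = 0)
q(12 + 3, -10) + Y(4)*(-275) = (-10 + (12 + 3))/(-8 - 10 + (12 + 3)) + 0*(-275) = (-10 + 15)/(-8 - 10 + 15) + 0 = 5/(-3) + 0 = -⅓*5 + 0 = -5/3 + 0 = -5/3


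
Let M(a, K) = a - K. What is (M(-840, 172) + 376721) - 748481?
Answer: -372772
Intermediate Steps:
(M(-840, 172) + 376721) - 748481 = ((-840 - 1*172) + 376721) - 748481 = ((-840 - 172) + 376721) - 748481 = (-1012 + 376721) - 748481 = 375709 - 748481 = -372772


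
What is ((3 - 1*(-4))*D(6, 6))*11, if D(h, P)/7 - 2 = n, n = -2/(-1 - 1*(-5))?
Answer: 1617/2 ≈ 808.50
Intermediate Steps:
n = -½ (n = -2/(-1 + 5) = -2/4 = -2*¼ = -½ ≈ -0.50000)
D(h, P) = 21/2 (D(h, P) = 14 + 7*(-½) = 14 - 7/2 = 21/2)
((3 - 1*(-4))*D(6, 6))*11 = ((3 - 1*(-4))*(21/2))*11 = ((3 + 4)*(21/2))*11 = (7*(21/2))*11 = (147/2)*11 = 1617/2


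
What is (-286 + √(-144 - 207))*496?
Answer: -141856 + 1488*I*√39 ≈ -1.4186e+5 + 9292.6*I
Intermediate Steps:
(-286 + √(-144 - 207))*496 = (-286 + √(-351))*496 = (-286 + 3*I*√39)*496 = -141856 + 1488*I*√39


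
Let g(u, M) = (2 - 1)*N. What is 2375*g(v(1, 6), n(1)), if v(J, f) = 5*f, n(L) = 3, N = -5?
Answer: -11875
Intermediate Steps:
g(u, M) = -5 (g(u, M) = (2 - 1)*(-5) = 1*(-5) = -5)
2375*g(v(1, 6), n(1)) = 2375*(-5) = -11875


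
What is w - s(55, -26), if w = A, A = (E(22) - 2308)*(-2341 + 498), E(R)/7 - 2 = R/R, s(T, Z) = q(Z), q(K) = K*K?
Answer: 4214265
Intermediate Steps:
q(K) = K**2
s(T, Z) = Z**2
E(R) = 21 (E(R) = 14 + 7*(R/R) = 14 + 7*1 = 14 + 7 = 21)
A = 4214941 (A = (21 - 2308)*(-2341 + 498) = -2287*(-1843) = 4214941)
w = 4214941
w - s(55, -26) = 4214941 - 1*(-26)**2 = 4214941 - 1*676 = 4214941 - 676 = 4214265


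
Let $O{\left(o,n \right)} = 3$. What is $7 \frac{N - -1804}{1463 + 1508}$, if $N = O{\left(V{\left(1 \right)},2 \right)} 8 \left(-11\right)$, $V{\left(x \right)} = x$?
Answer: $\frac{10780}{2971} \approx 3.6284$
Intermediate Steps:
$N = -264$ ($N = 3 \cdot 8 \left(-11\right) = 24 \left(-11\right) = -264$)
$7 \frac{N - -1804}{1463 + 1508} = 7 \frac{-264 - -1804}{1463 + 1508} = 7 \frac{-264 + 1804}{2971} = 7 \cdot 1540 \cdot \frac{1}{2971} = 7 \cdot \frac{1540}{2971} = \frac{10780}{2971}$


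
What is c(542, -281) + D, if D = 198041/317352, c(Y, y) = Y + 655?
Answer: 380068385/317352 ≈ 1197.6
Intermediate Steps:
c(Y, y) = 655 + Y
D = 198041/317352 (D = 198041*(1/317352) = 198041/317352 ≈ 0.62404)
c(542, -281) + D = (655 + 542) + 198041/317352 = 1197 + 198041/317352 = 380068385/317352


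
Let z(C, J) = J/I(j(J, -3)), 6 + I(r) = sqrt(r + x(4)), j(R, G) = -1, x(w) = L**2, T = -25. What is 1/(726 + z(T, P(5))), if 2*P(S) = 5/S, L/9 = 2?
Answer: 833460/605100671 - 2*sqrt(323)/605100671 ≈ 0.0013773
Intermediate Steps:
L = 18 (L = 9*2 = 18)
P(S) = 5/(2*S) (P(S) = (5/S)/2 = 5/(2*S))
x(w) = 324 (x(w) = 18**2 = 324)
I(r) = -6 + sqrt(324 + r) (I(r) = -6 + sqrt(r + 324) = -6 + sqrt(324 + r))
z(C, J) = J/(-6 + sqrt(323)) (z(C, J) = J/(-6 + sqrt(324 - 1)) = J/(-6 + sqrt(323)))
1/(726 + z(T, P(5))) = 1/(726 + (6*((5/2)/5)/287 + ((5/2)/5)*sqrt(323)/287)) = 1/(726 + (6*((5/2)*(1/5))/287 + ((5/2)*(1/5))*sqrt(323)/287)) = 1/(726 + ((6/287)*(1/2) + (1/287)*(1/2)*sqrt(323))) = 1/(726 + (3/287 + sqrt(323)/574)) = 1/(208365/287 + sqrt(323)/574)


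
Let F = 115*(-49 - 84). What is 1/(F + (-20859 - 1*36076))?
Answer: -1/72230 ≈ -1.3845e-5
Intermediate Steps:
F = -15295 (F = 115*(-133) = -15295)
1/(F + (-20859 - 1*36076)) = 1/(-15295 + (-20859 - 1*36076)) = 1/(-15295 + (-20859 - 36076)) = 1/(-15295 - 56935) = 1/(-72230) = -1/72230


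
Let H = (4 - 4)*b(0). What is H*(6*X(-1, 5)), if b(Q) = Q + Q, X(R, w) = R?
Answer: 0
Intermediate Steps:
b(Q) = 2*Q
H = 0 (H = (4 - 4)*(2*0) = 0*0 = 0)
H*(6*X(-1, 5)) = 0*(6*(-1)) = 0*(-6) = 0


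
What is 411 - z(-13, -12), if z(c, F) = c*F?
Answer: 255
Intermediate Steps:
z(c, F) = F*c
411 - z(-13, -12) = 411 - (-12)*(-13) = 411 - 1*156 = 411 - 156 = 255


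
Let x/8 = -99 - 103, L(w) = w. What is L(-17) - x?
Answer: 1599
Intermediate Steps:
x = -1616 (x = 8*(-99 - 103) = 8*(-202) = -1616)
L(-17) - x = -17 - 1*(-1616) = -17 + 1616 = 1599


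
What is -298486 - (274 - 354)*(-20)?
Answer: -300086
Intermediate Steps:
-298486 - (274 - 354)*(-20) = -298486 - (-80)*(-20) = -298486 - 1*1600 = -298486 - 1600 = -300086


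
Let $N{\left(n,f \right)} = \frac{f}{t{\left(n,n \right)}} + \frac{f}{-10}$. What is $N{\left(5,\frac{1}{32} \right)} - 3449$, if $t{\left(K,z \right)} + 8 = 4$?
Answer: $- \frac{2207367}{640} \approx -3449.0$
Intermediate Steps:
$t{\left(K,z \right)} = -4$ ($t{\left(K,z \right)} = -8 + 4 = -4$)
$N{\left(n,f \right)} = - \frac{7 f}{20}$ ($N{\left(n,f \right)} = \frac{f}{-4} + \frac{f}{-10} = f \left(- \frac{1}{4}\right) + f \left(- \frac{1}{10}\right) = - \frac{f}{4} - \frac{f}{10} = - \frac{7 f}{20}$)
$N{\left(5,\frac{1}{32} \right)} - 3449 = - \frac{7}{20 \cdot 32} - 3449 = \left(- \frac{7}{20}\right) \frac{1}{32} - 3449 = - \frac{7}{640} - 3449 = - \frac{2207367}{640}$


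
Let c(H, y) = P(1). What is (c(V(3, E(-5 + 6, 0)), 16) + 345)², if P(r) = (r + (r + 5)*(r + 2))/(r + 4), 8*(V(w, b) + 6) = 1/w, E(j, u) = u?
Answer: 3041536/25 ≈ 1.2166e+5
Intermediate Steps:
V(w, b) = -6 + 1/(8*w)
P(r) = (r + (2 + r)*(5 + r))/(4 + r) (P(r) = (r + (5 + r)*(2 + r))/(4 + r) = (r + (2 + r)*(5 + r))/(4 + r))
c(H, y) = 19/5 (c(H, y) = (10 + 1² + 8*1)/(4 + 1) = (10 + 1 + 8)/5 = (⅕)*19 = 19/5)
(c(V(3, E(-5 + 6, 0)), 16) + 345)² = (19/5 + 345)² = (1744/5)² = 3041536/25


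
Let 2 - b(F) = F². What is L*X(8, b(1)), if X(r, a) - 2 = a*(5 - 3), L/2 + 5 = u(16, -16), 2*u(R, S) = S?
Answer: -104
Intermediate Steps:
u(R, S) = S/2
L = -26 (L = -10 + 2*((½)*(-16)) = -10 + 2*(-8) = -10 - 16 = -26)
b(F) = 2 - F²
X(r, a) = 2 + 2*a (X(r, a) = 2 + a*(5 - 3) = 2 + a*2 = 2 + 2*a)
L*X(8, b(1)) = -26*(2 + 2*(2 - 1*1²)) = -26*(2 + 2*(2 - 1*1)) = -26*(2 + 2*(2 - 1)) = -26*(2 + 2*1) = -26*(2 + 2) = -26*4 = -104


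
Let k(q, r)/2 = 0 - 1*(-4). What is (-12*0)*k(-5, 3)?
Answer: 0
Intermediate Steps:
k(q, r) = 8 (k(q, r) = 2*(0 - 1*(-4)) = 2*(0 + 4) = 2*4 = 8)
(-12*0)*k(-5, 3) = -12*0*8 = 0*8 = 0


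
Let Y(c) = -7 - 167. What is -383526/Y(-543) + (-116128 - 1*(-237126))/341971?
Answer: 21862637233/9917159 ≈ 2204.5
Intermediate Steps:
Y(c) = -174
-383526/Y(-543) + (-116128 - 1*(-237126))/341971 = -383526/(-174) + (-116128 - 1*(-237126))/341971 = -383526*(-1/174) + (-116128 + 237126)*(1/341971) = 63921/29 + 120998*(1/341971) = 63921/29 + 120998/341971 = 21862637233/9917159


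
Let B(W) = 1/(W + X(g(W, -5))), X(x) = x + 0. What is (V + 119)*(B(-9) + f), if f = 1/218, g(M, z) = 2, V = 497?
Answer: -9284/109 ≈ -85.174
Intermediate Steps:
X(x) = x
f = 1/218 ≈ 0.0045872
B(W) = 1/(2 + W) (B(W) = 1/(W + 2) = 1/(2 + W))
(V + 119)*(B(-9) + f) = (497 + 119)*(1/(2 - 9) + 1/218) = 616*(1/(-7) + 1/218) = 616*(-⅐ + 1/218) = 616*(-211/1526) = -9284/109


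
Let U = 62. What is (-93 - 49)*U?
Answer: -8804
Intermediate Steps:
(-93 - 49)*U = (-93 - 49)*62 = -142*62 = -8804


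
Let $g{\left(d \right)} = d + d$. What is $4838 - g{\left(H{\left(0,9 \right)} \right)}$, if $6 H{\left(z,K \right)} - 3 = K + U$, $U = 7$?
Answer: $\frac{14495}{3} \approx 4831.7$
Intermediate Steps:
$H{\left(z,K \right)} = \frac{5}{3} + \frac{K}{6}$ ($H{\left(z,K \right)} = \frac{1}{2} + \frac{K + 7}{6} = \frac{1}{2} + \frac{7 + K}{6} = \frac{1}{2} + \left(\frac{7}{6} + \frac{K}{6}\right) = \frac{5}{3} + \frac{K}{6}$)
$g{\left(d \right)} = 2 d$
$4838 - g{\left(H{\left(0,9 \right)} \right)} = 4838 - 2 \left(\frac{5}{3} + \frac{1}{6} \cdot 9\right) = 4838 - 2 \left(\frac{5}{3} + \frac{3}{2}\right) = 4838 - 2 \cdot \frac{19}{6} = 4838 - \frac{19}{3} = \frac{14495}{3}$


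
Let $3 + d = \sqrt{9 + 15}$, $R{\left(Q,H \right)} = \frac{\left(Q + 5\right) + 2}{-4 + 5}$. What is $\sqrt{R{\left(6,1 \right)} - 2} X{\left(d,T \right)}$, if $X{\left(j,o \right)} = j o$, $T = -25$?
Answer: $- 50 \sqrt{66} + 75 \sqrt{11} \approx -157.46$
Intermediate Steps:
$R{\left(Q,H \right)} = 7 + Q$ ($R{\left(Q,H \right)} = \frac{\left(5 + Q\right) + 2}{1} = \left(7 + Q\right) 1 = 7 + Q$)
$d = -3 + 2 \sqrt{6}$ ($d = -3 + \sqrt{9 + 15} = -3 + \sqrt{24} = -3 + 2 \sqrt{6} \approx 1.899$)
$\sqrt{R{\left(6,1 \right)} - 2} X{\left(d,T \right)} = \sqrt{\left(7 + 6\right) - 2} \left(-3 + 2 \sqrt{6}\right) \left(-25\right) = \sqrt{13 - 2} \left(75 - 50 \sqrt{6}\right) = \sqrt{11} \left(75 - 50 \sqrt{6}\right)$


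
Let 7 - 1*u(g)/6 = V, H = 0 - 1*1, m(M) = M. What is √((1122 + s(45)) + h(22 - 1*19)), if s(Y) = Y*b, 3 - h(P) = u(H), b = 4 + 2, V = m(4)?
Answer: 9*√17 ≈ 37.108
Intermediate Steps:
H = -1 (H = 0 - 1 = -1)
V = 4
u(g) = 18 (u(g) = 42 - 6*4 = 42 - 24 = 18)
b = 6
h(P) = -15 (h(P) = 3 - 1*18 = 3 - 18 = -15)
s(Y) = 6*Y (s(Y) = Y*6 = 6*Y)
√((1122 + s(45)) + h(22 - 1*19)) = √((1122 + 6*45) - 15) = √((1122 + 270) - 15) = √(1392 - 15) = √1377 = 9*√17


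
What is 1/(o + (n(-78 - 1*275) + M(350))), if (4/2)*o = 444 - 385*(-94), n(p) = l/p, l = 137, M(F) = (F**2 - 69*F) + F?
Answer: 353/41306864 ≈ 8.5458e-6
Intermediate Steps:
M(F) = F**2 - 68*F
n(p) = 137/p
o = 18317 (o = (444 - 385*(-94))/2 = (444 + 36190)/2 = (1/2)*36634 = 18317)
1/(o + (n(-78 - 1*275) + M(350))) = 1/(18317 + (137/(-78 - 1*275) + 350*(-68 + 350))) = 1/(18317 + (137/(-78 - 275) + 350*282)) = 1/(18317 + (137/(-353) + 98700)) = 1/(18317 + (137*(-1/353) + 98700)) = 1/(18317 + (-137/353 + 98700)) = 1/(18317 + 34840963/353) = 1/(41306864/353) = 353/41306864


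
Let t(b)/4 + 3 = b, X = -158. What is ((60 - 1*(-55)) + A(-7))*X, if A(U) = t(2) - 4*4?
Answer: -15010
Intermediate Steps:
t(b) = -12 + 4*b
A(U) = -20 (A(U) = (-12 + 4*2) - 4*4 = (-12 + 8) - 16 = -4 - 16 = -20)
((60 - 1*(-55)) + A(-7))*X = ((60 - 1*(-55)) - 20)*(-158) = ((60 + 55) - 20)*(-158) = (115 - 20)*(-158) = 95*(-158) = -15010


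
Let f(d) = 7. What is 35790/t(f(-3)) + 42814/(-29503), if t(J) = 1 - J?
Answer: -176028209/29503 ≈ -5966.5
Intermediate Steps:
35790/t(f(-3)) + 42814/(-29503) = 35790/(1 - 1*7) + 42814/(-29503) = 35790/(1 - 7) + 42814*(-1/29503) = 35790/(-6) - 42814/29503 = 35790*(-1/6) - 42814/29503 = -5965 - 42814/29503 = -176028209/29503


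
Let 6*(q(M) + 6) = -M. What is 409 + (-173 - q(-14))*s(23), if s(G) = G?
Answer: -10457/3 ≈ -3485.7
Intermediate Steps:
q(M) = -6 - M/6 (q(M) = -6 + (-M)/6 = -6 - M/6)
409 + (-173 - q(-14))*s(23) = 409 + (-173 - (-6 - ⅙*(-14)))*23 = 409 + (-173 - (-6 + 7/3))*23 = 409 + (-173 - 1*(-11/3))*23 = 409 + (-173 + 11/3)*23 = 409 - 508/3*23 = 409 - 11684/3 = -10457/3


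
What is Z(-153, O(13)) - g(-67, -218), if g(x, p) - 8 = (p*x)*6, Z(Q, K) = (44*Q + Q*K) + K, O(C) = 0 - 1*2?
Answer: -94072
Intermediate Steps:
O(C) = -2 (O(C) = 0 - 2 = -2)
Z(Q, K) = K + 44*Q + K*Q (Z(Q, K) = (44*Q + K*Q) + K = K + 44*Q + K*Q)
g(x, p) = 8 + 6*p*x (g(x, p) = 8 + (p*x)*6 = 8 + 6*p*x)
Z(-153, O(13)) - g(-67, -218) = (-2 + 44*(-153) - 2*(-153)) - (8 + 6*(-218)*(-67)) = (-2 - 6732 + 306) - (8 + 87636) = -6428 - 1*87644 = -6428 - 87644 = -94072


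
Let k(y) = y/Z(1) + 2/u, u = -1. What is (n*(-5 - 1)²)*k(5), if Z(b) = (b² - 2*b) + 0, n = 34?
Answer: -8568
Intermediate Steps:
Z(b) = b² - 2*b
k(y) = -2 - y (k(y) = y/((1*(-2 + 1))) + 2/(-1) = y/((1*(-1))) + 2*(-1) = y/(-1) - 2 = y*(-1) - 2 = -y - 2 = -2 - y)
(n*(-5 - 1)²)*k(5) = (34*(-5 - 1)²)*(-2 - 1*5) = (34*(-6)²)*(-2 - 5) = (34*36)*(-7) = 1224*(-7) = -8568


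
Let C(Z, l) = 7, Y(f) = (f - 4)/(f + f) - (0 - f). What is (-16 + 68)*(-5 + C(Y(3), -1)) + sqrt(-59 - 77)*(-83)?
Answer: 104 - 166*I*sqrt(34) ≈ 104.0 - 967.94*I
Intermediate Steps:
Y(f) = f + (-4 + f)/(2*f) (Y(f) = (-4 + f)/((2*f)) - (-1)*f = (-4 + f)*(1/(2*f)) + f = (-4 + f)/(2*f) + f = f + (-4 + f)/(2*f))
(-16 + 68)*(-5 + C(Y(3), -1)) + sqrt(-59 - 77)*(-83) = (-16 + 68)*(-5 + 7) + sqrt(-59 - 77)*(-83) = 52*2 + sqrt(-136)*(-83) = 104 + (2*I*sqrt(34))*(-83) = 104 - 166*I*sqrt(34)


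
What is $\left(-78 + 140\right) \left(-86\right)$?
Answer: $-5332$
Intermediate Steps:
$\left(-78 + 140\right) \left(-86\right) = 62 \left(-86\right) = -5332$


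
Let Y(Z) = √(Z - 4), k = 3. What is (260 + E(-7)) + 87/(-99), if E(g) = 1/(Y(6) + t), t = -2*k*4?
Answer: 2453741/9471 - √2/574 ≈ 259.08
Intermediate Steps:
Y(Z) = √(-4 + Z)
t = -24 (t = -2*3*4 = -6*4 = -24)
E(g) = 1/(-24 + √2) (E(g) = 1/(√(-4 + 6) - 24) = 1/(√2 - 24) = 1/(-24 + √2))
(260 + E(-7)) + 87/(-99) = (260 + (-12/287 - √2/574)) + 87/(-99) = (74608/287 - √2/574) + 87*(-1/99) = (74608/287 - √2/574) - 29/33 = 2453741/9471 - √2/574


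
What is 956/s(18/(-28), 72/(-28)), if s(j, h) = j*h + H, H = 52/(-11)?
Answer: -515284/1657 ≈ -310.97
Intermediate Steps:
H = -52/11 (H = 52*(-1/11) = -52/11 ≈ -4.7273)
s(j, h) = -52/11 + h*j (s(j, h) = j*h - 52/11 = h*j - 52/11 = -52/11 + h*j)
956/s(18/(-28), 72/(-28)) = 956/(-52/11 + (72/(-28))*(18/(-28))) = 956/(-52/11 + (72*(-1/28))*(18*(-1/28))) = 956/(-52/11 - 18/7*(-9/14)) = 956/(-52/11 + 81/49) = 956/(-1657/539) = 956*(-539/1657) = -515284/1657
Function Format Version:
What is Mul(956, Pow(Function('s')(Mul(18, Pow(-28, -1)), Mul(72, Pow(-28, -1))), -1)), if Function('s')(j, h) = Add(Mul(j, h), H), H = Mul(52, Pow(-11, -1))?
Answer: Rational(-515284, 1657) ≈ -310.97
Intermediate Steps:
H = Rational(-52, 11) (H = Mul(52, Rational(-1, 11)) = Rational(-52, 11) ≈ -4.7273)
Function('s')(j, h) = Add(Rational(-52, 11), Mul(h, j)) (Function('s')(j, h) = Add(Mul(j, h), Rational(-52, 11)) = Add(Mul(h, j), Rational(-52, 11)) = Add(Rational(-52, 11), Mul(h, j)))
Mul(956, Pow(Function('s')(Mul(18, Pow(-28, -1)), Mul(72, Pow(-28, -1))), -1)) = Mul(956, Pow(Add(Rational(-52, 11), Mul(Mul(72, Pow(-28, -1)), Mul(18, Pow(-28, -1)))), -1)) = Mul(956, Pow(Add(Rational(-52, 11), Mul(Mul(72, Rational(-1, 28)), Mul(18, Rational(-1, 28)))), -1)) = Mul(956, Pow(Add(Rational(-52, 11), Mul(Rational(-18, 7), Rational(-9, 14))), -1)) = Mul(956, Pow(Add(Rational(-52, 11), Rational(81, 49)), -1)) = Mul(956, Pow(Rational(-1657, 539), -1)) = Mul(956, Rational(-539, 1657)) = Rational(-515284, 1657)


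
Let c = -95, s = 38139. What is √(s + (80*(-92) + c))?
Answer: 2*√7671 ≈ 175.17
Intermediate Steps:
√(s + (80*(-92) + c)) = √(38139 + (80*(-92) - 95)) = √(38139 + (-7360 - 95)) = √(38139 - 7455) = √30684 = 2*√7671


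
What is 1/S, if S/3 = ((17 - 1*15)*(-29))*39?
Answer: -1/6786 ≈ -0.00014736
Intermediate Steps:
S = -6786 (S = 3*(((17 - 1*15)*(-29))*39) = 3*(((17 - 15)*(-29))*39) = 3*((2*(-29))*39) = 3*(-58*39) = 3*(-2262) = -6786)
1/S = 1/(-6786) = -1/6786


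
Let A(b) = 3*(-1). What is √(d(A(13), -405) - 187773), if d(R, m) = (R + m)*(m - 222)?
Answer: √68043 ≈ 260.85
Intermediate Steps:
A(b) = -3
d(R, m) = (-222 + m)*(R + m) (d(R, m) = (R + m)*(-222 + m) = (-222 + m)*(R + m))
√(d(A(13), -405) - 187773) = √(((-405)² - 222*(-3) - 222*(-405) - 3*(-405)) - 187773) = √((164025 + 666 + 89910 + 1215) - 187773) = √(255816 - 187773) = √68043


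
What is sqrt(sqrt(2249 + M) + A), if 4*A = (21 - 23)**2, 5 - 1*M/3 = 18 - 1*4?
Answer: sqrt(1 + sqrt(2222)) ≈ 6.9382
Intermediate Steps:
M = -27 (M = 15 - 3*(18 - 1*4) = 15 - 3*(18 - 4) = 15 - 3*14 = 15 - 42 = -27)
A = 1 (A = (21 - 23)**2/4 = (1/4)*(-2)**2 = (1/4)*4 = 1)
sqrt(sqrt(2249 + M) + A) = sqrt(sqrt(2249 - 27) + 1) = sqrt(sqrt(2222) + 1) = sqrt(1 + sqrt(2222))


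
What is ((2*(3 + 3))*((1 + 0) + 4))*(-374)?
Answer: -22440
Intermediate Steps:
((2*(3 + 3))*((1 + 0) + 4))*(-374) = ((2*6)*(1 + 4))*(-374) = (12*5)*(-374) = 60*(-374) = -22440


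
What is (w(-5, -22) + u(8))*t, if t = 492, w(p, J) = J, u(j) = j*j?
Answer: 20664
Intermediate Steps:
u(j) = j²
(w(-5, -22) + u(8))*t = (-22 + 8²)*492 = (-22 + 64)*492 = 42*492 = 20664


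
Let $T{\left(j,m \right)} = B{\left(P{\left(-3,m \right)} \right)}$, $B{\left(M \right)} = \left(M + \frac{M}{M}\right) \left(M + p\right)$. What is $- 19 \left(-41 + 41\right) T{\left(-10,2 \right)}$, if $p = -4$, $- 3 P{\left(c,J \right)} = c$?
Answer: $0$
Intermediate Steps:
$P{\left(c,J \right)} = - \frac{c}{3}$
$B{\left(M \right)} = \left(1 + M\right) \left(-4 + M\right)$ ($B{\left(M \right)} = \left(M + \frac{M}{M}\right) \left(M - 4\right) = \left(M + 1\right) \left(-4 + M\right) = \left(1 + M\right) \left(-4 + M\right)$)
$T{\left(j,m \right)} = -6$ ($T{\left(j,m \right)} = -4 + \left(\left(- \frac{1}{3}\right) \left(-3\right)\right)^{2} - 3 \left(\left(- \frac{1}{3}\right) \left(-3\right)\right) = -4 + 1^{2} - 3 = -4 + 1 - 3 = -6$)
$- 19 \left(-41 + 41\right) T{\left(-10,2 \right)} = - 19 \left(-41 + 41\right) \left(-6\right) = \left(-19\right) 0 \left(-6\right) = 0 \left(-6\right) = 0$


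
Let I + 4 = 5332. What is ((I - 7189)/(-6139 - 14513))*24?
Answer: 3722/1721 ≈ 2.1627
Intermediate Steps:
I = 5328 (I = -4 + 5332 = 5328)
((I - 7189)/(-6139 - 14513))*24 = ((5328 - 7189)/(-6139 - 14513))*24 = -1861/(-20652)*24 = -1861*(-1/20652)*24 = (1861/20652)*24 = 3722/1721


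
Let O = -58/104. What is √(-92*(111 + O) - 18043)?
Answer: 2*I*√1191606/13 ≈ 167.94*I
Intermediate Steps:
O = -29/52 (O = -58*1/104 = -29/52 ≈ -0.55769)
√(-92*(111 + O) - 18043) = √(-92*(111 - 29/52) - 18043) = √(-92*5743/52 - 18043) = √(-132089/13 - 18043) = √(-366648/13) = 2*I*√1191606/13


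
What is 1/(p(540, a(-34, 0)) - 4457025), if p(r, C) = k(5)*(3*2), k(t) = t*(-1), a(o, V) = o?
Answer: -1/4457055 ≈ -2.2436e-7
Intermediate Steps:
k(t) = -t
p(r, C) = -30 (p(r, C) = (-1*5)*(3*2) = -5*6 = -30)
1/(p(540, a(-34, 0)) - 4457025) = 1/(-30 - 4457025) = 1/(-4457055) = -1/4457055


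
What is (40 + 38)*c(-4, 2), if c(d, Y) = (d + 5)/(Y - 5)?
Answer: -26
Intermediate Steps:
c(d, Y) = (5 + d)/(-5 + Y)
(40 + 38)*c(-4, 2) = (40 + 38)*((5 - 4)/(-5 + 2)) = 78*(1/(-3)) = 78*(-⅓*1) = 78*(-⅓) = -26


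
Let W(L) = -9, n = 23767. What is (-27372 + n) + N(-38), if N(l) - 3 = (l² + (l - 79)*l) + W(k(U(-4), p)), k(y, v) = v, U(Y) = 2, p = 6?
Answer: 2279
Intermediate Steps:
N(l) = -6 + l² + l*(-79 + l) (N(l) = 3 + ((l² + (l - 79)*l) - 9) = 3 + ((l² + (-79 + l)*l) - 9) = 3 + ((l² + l*(-79 + l)) - 9) = 3 + (-9 + l² + l*(-79 + l)) = -6 + l² + l*(-79 + l))
(-27372 + n) + N(-38) = (-27372 + 23767) + (-6 - 79*(-38) + 2*(-38)²) = -3605 + (-6 + 3002 + 2*1444) = -3605 + (-6 + 3002 + 2888) = -3605 + 5884 = 2279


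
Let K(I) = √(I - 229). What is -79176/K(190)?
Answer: 26392*I*√39/13 ≈ 12678.0*I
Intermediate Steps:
K(I) = √(-229 + I)
-79176/K(190) = -79176/√(-229 + 190) = -79176*(-I*√39/39) = -(-26392)*I*√39/13 = 26392*I*√39/13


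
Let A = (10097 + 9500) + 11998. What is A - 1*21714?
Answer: 9881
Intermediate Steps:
A = 31595 (A = 19597 + 11998 = 31595)
A - 1*21714 = 31595 - 1*21714 = 31595 - 21714 = 9881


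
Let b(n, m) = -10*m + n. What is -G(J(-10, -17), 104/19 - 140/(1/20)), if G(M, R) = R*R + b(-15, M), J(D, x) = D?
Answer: -2819215901/361 ≈ -7.8095e+6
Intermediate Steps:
b(n, m) = n - 10*m
G(M, R) = -15 + R² - 10*M (G(M, R) = R*R + (-15 - 10*M) = R² + (-15 - 10*M) = -15 + R² - 10*M)
-G(J(-10, -17), 104/19 - 140/(1/20)) = -(-15 + (104/19 - 140/(1/20))² - 10*(-10)) = -(-15 + (104*(1/19) - 140/1/20)² + 100) = -(-15 + (104/19 - 140*20)² + 100) = -(-15 + (104/19 - 2800)² + 100) = -(-15 + (-53096/19)² + 100) = -(-15 + 2819185216/361 + 100) = -1*2819215901/361 = -2819215901/361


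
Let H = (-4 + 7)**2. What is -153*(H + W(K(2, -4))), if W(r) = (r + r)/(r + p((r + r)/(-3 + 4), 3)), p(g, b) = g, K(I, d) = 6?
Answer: -1479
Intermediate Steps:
H = 9 (H = 3**2 = 9)
W(r) = 2/3 (W(r) = (r + r)/(r + (r + r)/(-3 + 4)) = (2*r)/(r + (2*r)/1) = (2*r)/(r + (2*r)*1) = (2*r)/(r + 2*r) = (2*r)/((3*r)) = (2*r)*(1/(3*r)) = 2/3)
-153*(H + W(K(2, -4))) = -153*(9 + 2/3) = -153*29/3 = -1479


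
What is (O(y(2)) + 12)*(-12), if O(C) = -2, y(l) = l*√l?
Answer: -120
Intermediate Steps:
y(l) = l^(3/2)
(O(y(2)) + 12)*(-12) = (-2 + 12)*(-12) = 10*(-12) = -120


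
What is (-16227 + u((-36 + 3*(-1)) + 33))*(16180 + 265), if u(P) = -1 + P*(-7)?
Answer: -266178770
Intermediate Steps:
u(P) = -1 - 7*P
(-16227 + u((-36 + 3*(-1)) + 33))*(16180 + 265) = (-16227 + (-1 - 7*((-36 + 3*(-1)) + 33)))*(16180 + 265) = (-16227 + (-1 - 7*((-36 - 3) + 33)))*16445 = (-16227 + (-1 - 7*(-39 + 33)))*16445 = (-16227 + (-1 - 7*(-6)))*16445 = (-16227 + (-1 + 42))*16445 = (-16227 + 41)*16445 = -16186*16445 = -266178770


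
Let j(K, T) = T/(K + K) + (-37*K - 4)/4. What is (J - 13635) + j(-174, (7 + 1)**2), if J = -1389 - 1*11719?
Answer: -4373435/174 ≈ -25135.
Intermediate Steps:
J = -13108 (J = -1389 - 11719 = -13108)
j(K, T) = -1 - 37*K/4 + T/(2*K) (j(K, T) = T/((2*K)) + (-4 - 37*K)*(1/4) = T*(1/(2*K)) + (-1 - 37*K/4) = T/(2*K) + (-1 - 37*K/4) = -1 - 37*K/4 + T/(2*K))
(J - 13635) + j(-174, (7 + 1)**2) = (-13108 - 13635) + (-1 - 37/4*(-174) + (1/2)*(7 + 1)**2/(-174)) = -26743 + (-1 + 3219/2 + (1/2)*8**2*(-1/174)) = -26743 + (-1 + 3219/2 + (1/2)*64*(-1/174)) = -26743 + (-1 + 3219/2 - 16/87) = -26743 + 279847/174 = -4373435/174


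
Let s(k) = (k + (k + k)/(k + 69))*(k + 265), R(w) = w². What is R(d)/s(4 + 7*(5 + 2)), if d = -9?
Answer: 1647/348316 ≈ 0.0047285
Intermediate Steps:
s(k) = (265 + k)*(k + 2*k/(69 + k)) (s(k) = (k + (2*k)/(69 + k))*(265 + k) = (k + 2*k/(69 + k))*(265 + k) = (265 + k)*(k + 2*k/(69 + k)))
R(d)/s(4 + 7*(5 + 2)) = (-9)²/(((4 + 7*(5 + 2))*(18815 + (4 + 7*(5 + 2))² + 336*(4 + 7*(5 + 2)))/(69 + (4 + 7*(5 + 2))))) = 81/(((4 + 7*7)*(18815 + (4 + 7*7)² + 336*(4 + 7*7))/(69 + (4 + 7*7)))) = 81/(((4 + 49)*(18815 + (4 + 49)² + 336*(4 + 49))/(69 + (4 + 49)))) = 81/((53*(18815 + 53² + 336*53)/(69 + 53))) = 81/((53*(18815 + 2809 + 17808)/122)) = 81/((53*(1/122)*39432)) = 81/(1044948/61) = 81*(61/1044948) = 1647/348316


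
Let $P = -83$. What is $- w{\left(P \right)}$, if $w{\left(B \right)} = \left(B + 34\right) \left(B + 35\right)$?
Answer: $-2352$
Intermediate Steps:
$w{\left(B \right)} = \left(34 + B\right) \left(35 + B\right)$
$- w{\left(P \right)} = - (1190 + \left(-83\right)^{2} + 69 \left(-83\right)) = - (1190 + 6889 - 5727) = \left(-1\right) 2352 = -2352$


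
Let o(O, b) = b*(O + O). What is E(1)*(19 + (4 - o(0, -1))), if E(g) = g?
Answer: 23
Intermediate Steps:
o(O, b) = 2*O*b (o(O, b) = b*(2*O) = 2*O*b)
E(1)*(19 + (4 - o(0, -1))) = 1*(19 + (4 - 2*0*(-1))) = 1*(19 + (4 - 1*0)) = 1*(19 + (4 + 0)) = 1*(19 + 4) = 1*23 = 23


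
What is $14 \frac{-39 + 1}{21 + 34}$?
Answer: $- \frac{532}{55} \approx -9.6727$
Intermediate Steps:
$14 \frac{-39 + 1}{21 + 34} = 14 \left(- \frac{38}{55}\right) = - \frac{532}{55}$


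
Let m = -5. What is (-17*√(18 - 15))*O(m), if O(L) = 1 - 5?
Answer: 68*√3 ≈ 117.78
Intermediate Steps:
O(L) = -4
(-17*√(18 - 15))*O(m) = -17*√(18 - 15)*(-4) = -17*√3*(-4) = 68*√3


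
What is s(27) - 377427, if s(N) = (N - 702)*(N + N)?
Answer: -413877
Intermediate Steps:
s(N) = 2*N*(-702 + N) (s(N) = (-702 + N)*(2*N) = 2*N*(-702 + N))
s(27) - 377427 = 2*27*(-702 + 27) - 377427 = 2*27*(-675) - 377427 = -36450 - 377427 = -413877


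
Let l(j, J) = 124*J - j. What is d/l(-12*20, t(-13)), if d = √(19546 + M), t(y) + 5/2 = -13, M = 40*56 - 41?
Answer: -√21745/1682 ≈ -0.087671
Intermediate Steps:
M = 2199 (M = 2240 - 41 = 2199)
t(y) = -31/2 (t(y) = -5/2 - 13 = -31/2)
l(j, J) = -j + 124*J
d = √21745 (d = √(19546 + 2199) = √21745 ≈ 147.46)
d/l(-12*20, t(-13)) = √21745/(-(-12)*20 + 124*(-31/2)) = √21745/(-1*(-240) - 1922) = √21745/(240 - 1922) = √21745/(-1682) = √21745*(-1/1682) = -√21745/1682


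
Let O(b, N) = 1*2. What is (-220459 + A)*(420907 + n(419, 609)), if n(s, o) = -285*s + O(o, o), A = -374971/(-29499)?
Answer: -653532973644860/9833 ≈ -6.6463e+10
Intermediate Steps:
A = 374971/29499 (A = -374971*(-1/29499) = 374971/29499 ≈ 12.711)
O(b, N) = 2
n(s, o) = 2 - 285*s (n(s, o) = -285*s + 2 = 2 - 285*s)
(-220459 + A)*(420907 + n(419, 609)) = (-220459 + 374971/29499)*(420907 + (2 - 285*419)) = -6502945070*(420907 + (2 - 119415))/29499 = -6502945070*(420907 - 119413)/29499 = -6502945070/29499*301494 = -653532973644860/9833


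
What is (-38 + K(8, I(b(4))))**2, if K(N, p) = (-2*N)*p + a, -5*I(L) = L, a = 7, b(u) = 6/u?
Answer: 17161/25 ≈ 686.44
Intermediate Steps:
I(L) = -L/5
K(N, p) = 7 - 2*N*p (K(N, p) = (-2*N)*p + 7 = -2*N*p + 7 = 7 - 2*N*p)
(-38 + K(8, I(b(4))))**2 = (-38 + (7 - 2*8*(-6/(5*4))))**2 = (-38 + (7 - 2*8*(-1/5*3/2)))**2 = (-38 + (7 - 2*8*(-3/10)))**2 = (-38 + (7 + 24/5))**2 = (-38 + 59/5)**2 = (-131/5)**2 = 17161/25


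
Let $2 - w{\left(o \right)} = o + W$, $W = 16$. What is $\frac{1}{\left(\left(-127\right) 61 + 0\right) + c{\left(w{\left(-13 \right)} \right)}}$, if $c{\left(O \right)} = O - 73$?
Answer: $- \frac{1}{7821} \approx -0.00012786$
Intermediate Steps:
$w{\left(o \right)} = -14 - o$ ($w{\left(o \right)} = 2 - \left(o + 16\right) = 2 - \left(16 + o\right) = -14 - o$)
$c{\left(O \right)} = -73 + O$ ($c{\left(O \right)} = O - 73 = -73 + O$)
$\frac{1}{\left(\left(-127\right) 61 + 0\right) + c{\left(w{\left(-13 \right)} \right)}} = \frac{1}{\left(\left(-127\right) 61 + 0\right) - 74} = \frac{1}{\left(-7747 + 0\right) + \left(-73 + \left(-14 + 13\right)\right)} = \frac{1}{-7747 - 74} = \frac{1}{-7821} = - \frac{1}{7821}$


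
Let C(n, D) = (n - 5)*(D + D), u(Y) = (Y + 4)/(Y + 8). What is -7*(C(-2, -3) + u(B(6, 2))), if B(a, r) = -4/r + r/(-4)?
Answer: -3255/11 ≈ -295.91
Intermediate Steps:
B(a, r) = -4/r - r/4 (B(a, r) = -4/r + r*(-¼) = -4/r - r/4)
u(Y) = (4 + Y)/(8 + Y)
C(n, D) = 2*D*(-5 + n) (C(n, D) = (-5 + n)*(2*D) = 2*D*(-5 + n))
-7*(C(-2, -3) + u(B(6, 2))) = -7*(2*(-3)*(-5 - 2) + (4 + (-4/2 - ¼*2))/(8 + (-4/2 - ¼*2))) = -7*(2*(-3)*(-7) + (4 + (-4*½ - ½))/(8 + (-4*½ - ½))) = -7*(42 + (4 + (-2 - ½))/(8 + (-2 - ½))) = -7*(42 + (4 - 5/2)/(8 - 5/2)) = -7*(42 + (3/2)/(11/2)) = -7*(42 + (2/11)*(3/2)) = -7*(42 + 3/11) = -7*465/11 = -3255/11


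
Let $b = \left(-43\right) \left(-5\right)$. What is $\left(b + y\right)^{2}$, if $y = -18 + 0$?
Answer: $38809$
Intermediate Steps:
$b = 215$
$y = -18$
$\left(b + y\right)^{2} = \left(215 - 18\right)^{2} = 197^{2} = 38809$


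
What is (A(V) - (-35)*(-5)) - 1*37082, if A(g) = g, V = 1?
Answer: -37256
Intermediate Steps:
(A(V) - (-35)*(-5)) - 1*37082 = (1 - (-35)*(-5)) - 1*37082 = (1 - 35*5) - 37082 = (1 - 175) - 37082 = -174 - 37082 = -37256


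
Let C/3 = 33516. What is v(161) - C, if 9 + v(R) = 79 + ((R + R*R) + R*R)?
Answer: -48475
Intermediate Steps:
C = 100548 (C = 3*33516 = 100548)
v(R) = 70 + R + 2*R² (v(R) = -9 + (79 + ((R + R*R) + R*R)) = -9 + (79 + ((R + R²) + R²)) = -9 + (79 + (R + 2*R²)) = -9 + (79 + R + 2*R²) = 70 + R + 2*R²)
v(161) - C = (70 + 161 + 2*161²) - 1*100548 = (70 + 161 + 2*25921) - 100548 = (70 + 161 + 51842) - 100548 = 52073 - 100548 = -48475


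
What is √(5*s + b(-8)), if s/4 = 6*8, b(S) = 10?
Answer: √970 ≈ 31.145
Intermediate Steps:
s = 192 (s = 4*(6*8) = 4*48 = 192)
√(5*s + b(-8)) = √(5*192 + 10) = √(960 + 10) = √970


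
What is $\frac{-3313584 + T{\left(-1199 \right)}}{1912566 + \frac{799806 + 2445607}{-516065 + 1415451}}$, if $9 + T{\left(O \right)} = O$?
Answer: $- \frac{2981277517712}{1720138329889} \approx -1.7332$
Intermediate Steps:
$T{\left(O \right)} = -9 + O$
$\frac{-3313584 + T{\left(-1199 \right)}}{1912566 + \frac{799806 + 2445607}{-516065 + 1415451}} = \frac{-3313584 - 1208}{1912566 + \frac{799806 + 2445607}{-516065 + 1415451}} = \frac{-3313584 - 1208}{1912566 + \frac{3245413}{899386}} = - \frac{3314792}{1912566 + 3245413 \cdot \frac{1}{899386}} = - \frac{3314792}{1912566 + \frac{3245413}{899386}} = - \frac{3314792}{\frac{1720138329889}{899386}} = \left(-3314792\right) \frac{899386}{1720138329889} = - \frac{2981277517712}{1720138329889}$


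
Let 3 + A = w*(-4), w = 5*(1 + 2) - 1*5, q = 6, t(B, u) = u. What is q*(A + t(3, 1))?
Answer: -252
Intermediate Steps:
w = 10 (w = 5*3 - 5 = 15 - 5 = 10)
A = -43 (A = -3 + 10*(-4) = -3 - 40 = -43)
q*(A + t(3, 1)) = 6*(-43 + 1) = 6*(-42) = -252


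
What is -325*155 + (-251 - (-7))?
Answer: -50619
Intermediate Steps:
-325*155 + (-251 - (-7)) = -50375 + (-251 - 1*(-7)) = -50375 + (-251 + 7) = -50375 - 244 = -50619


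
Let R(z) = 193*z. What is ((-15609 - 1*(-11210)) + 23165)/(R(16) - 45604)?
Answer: -9383/21258 ≈ -0.44139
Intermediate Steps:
((-15609 - 1*(-11210)) + 23165)/(R(16) - 45604) = ((-15609 - 1*(-11210)) + 23165)/(193*16 - 45604) = ((-15609 + 11210) + 23165)/(3088 - 45604) = (-4399 + 23165)/(-42516) = 18766*(-1/42516) = -9383/21258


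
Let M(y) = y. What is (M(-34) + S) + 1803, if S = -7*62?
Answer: 1335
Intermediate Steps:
S = -434
(M(-34) + S) + 1803 = (-34 - 434) + 1803 = -468 + 1803 = 1335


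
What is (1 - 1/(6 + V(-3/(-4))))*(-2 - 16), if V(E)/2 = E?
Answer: -78/5 ≈ -15.600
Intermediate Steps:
V(E) = 2*E
(1 - 1/(6 + V(-3/(-4))))*(-2 - 16) = (1 - 1/(6 + 2*(-3/(-4))))*(-2 - 16) = (1 - 1/(6 + 2*(-3*(-¼))))*(-18) = (1 - 1/(6 + 2*(¾)))*(-18) = (1 - 1/(6 + 3/2))*(-18) = (1 - 1/15/2)*(-18) = (1 - 1*2/15)*(-18) = (1 - 2/15)*(-18) = (13/15)*(-18) = -78/5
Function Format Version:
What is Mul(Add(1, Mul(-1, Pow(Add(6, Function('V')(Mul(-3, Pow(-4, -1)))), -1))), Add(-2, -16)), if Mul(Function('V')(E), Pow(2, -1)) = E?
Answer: Rational(-78, 5) ≈ -15.600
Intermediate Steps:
Function('V')(E) = Mul(2, E)
Mul(Add(1, Mul(-1, Pow(Add(6, Function('V')(Mul(-3, Pow(-4, -1)))), -1))), Add(-2, -16)) = Mul(Add(1, Mul(-1, Pow(Add(6, Mul(2, Mul(-3, Pow(-4, -1)))), -1))), Add(-2, -16)) = Mul(Add(1, Mul(-1, Pow(Add(6, Mul(2, Mul(-3, Rational(-1, 4)))), -1))), -18) = Mul(Add(1, Mul(-1, Pow(Add(6, Mul(2, Rational(3, 4))), -1))), -18) = Mul(Add(1, Mul(-1, Pow(Add(6, Rational(3, 2)), -1))), -18) = Mul(Add(1, Mul(-1, Pow(Rational(15, 2), -1))), -18) = Mul(Add(1, Mul(-1, Rational(2, 15))), -18) = Mul(Add(1, Rational(-2, 15)), -18) = Mul(Rational(13, 15), -18) = Rational(-78, 5)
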